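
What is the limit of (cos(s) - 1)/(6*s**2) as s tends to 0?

Direct substitution gives 0/0.
Apply L'Hôpital: lim (-sin(s))/(12*s), still 0/0.
After 2 applications of L'Hôpital's rule the quotient is (-cos(s))/(12); substituting s = 0 gives -1/12.

-1/12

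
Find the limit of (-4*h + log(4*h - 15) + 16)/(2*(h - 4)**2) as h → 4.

Direct substitution gives 0/0.
Apply L'Hôpital: lim (-4 + 4/(4*h - 15))/(4*h - 16), still 0/0.
After 2 applications of L'Hôpital's rule the quotient is (-16/(4*h - 15)^2)/(4); substituting h = 4 gives -4.

-4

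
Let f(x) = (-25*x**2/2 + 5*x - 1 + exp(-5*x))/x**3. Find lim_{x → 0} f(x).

-125/6

Direct substitution gives 0/0.
Apply L'Hôpital: lim (-25*x + 5 - 5*e^(-5*x))/(3*x^2), still 0/0.
Apply L'Hôpital: lim (-25 + 25*e^(-5*x))/(6*x), still 0/0.
After 3 applications of L'Hôpital's rule the quotient is (-125*e^(-5*x))/(6); substituting x = 0 gives -125/6.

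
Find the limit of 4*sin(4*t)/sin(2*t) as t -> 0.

8

Substitution gives 0/0.
Divide numerator and denominator by t: sin(4t)/t → 4 and sin(2t)/t → 2, so the limit is 4·4/2 = 8.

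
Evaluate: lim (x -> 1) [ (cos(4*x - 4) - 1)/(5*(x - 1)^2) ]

-8/5

Direct substitution gives 0/0.
Apply L'Hôpital: lim (-4*sin(4*x - 4))/(10*x - 10), still 0/0.
After 2 applications of L'Hôpital's rule the quotient is (-16*cos(4*x - 4))/(10); substituting x = 1 gives -8/5.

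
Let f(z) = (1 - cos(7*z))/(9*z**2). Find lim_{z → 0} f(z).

Substitution gives 0/0.
Use (1 − cos u)/u² → 1/2 with u = 7z: the limit is 7²/(2·9) = 49/18.

49/18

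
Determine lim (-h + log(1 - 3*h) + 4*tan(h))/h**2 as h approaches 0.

-9/2

Substitution gives 0/0; apply L'Hôpital's rule 2 times.
After differentiating numerator and denominator 2 times the quotient is (8*tan(h)/cos(h)^2 - 9/(3*h - 1)^2)/(2); at h = 0 this is -9/2.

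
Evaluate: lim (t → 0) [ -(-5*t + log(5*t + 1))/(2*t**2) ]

Direct substitution gives 0/0.
Apply L'Hôpital: lim (-5 + 5/(5*t + 1))/(-4*t), still 0/0.
After 2 applications of L'Hôpital's rule the quotient is (-25/(5*t + 1)^2)/(-4); substituting t = 0 gives 25/4.

25/4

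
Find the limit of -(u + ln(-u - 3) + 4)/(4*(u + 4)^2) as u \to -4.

Direct substitution gives 0/0.
Apply L'Hôpital: lim (1 - 1/(-u - 3))/(-8*u - 32), still 0/0.
After 2 applications of L'Hôpital's rule the quotient is (-1/(-u - 3)^2)/(-8); substituting u = -4 gives 1/8.

1/8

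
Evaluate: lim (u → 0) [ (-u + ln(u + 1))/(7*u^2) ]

-1/14

Direct substitution gives 0/0.
Apply L'Hôpital: lim (-1 + 1/(u + 1))/(14*u), still 0/0.
After 2 applications of L'Hôpital's rule the quotient is (-1/(u + 1)^2)/(14); substituting u = 0 gives -1/14.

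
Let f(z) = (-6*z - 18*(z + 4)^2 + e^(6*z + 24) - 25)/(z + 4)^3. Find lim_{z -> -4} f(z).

36

Direct substitution gives 0/0.
Apply L'Hôpital: lim (-36*z + 6*e^(6*z + 24) - 150)/(3*(z + 4)^2), still 0/0.
Apply L'Hôpital: lim (36*e^(6*z + 24) - 36)/(6*z + 24), still 0/0.
After 3 applications of L'Hôpital's rule the quotient is (216*e^(6*z + 24))/(6); substituting z = -4 gives 36.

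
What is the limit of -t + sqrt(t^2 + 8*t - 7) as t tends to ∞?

4

This has the form ∞ − ∞. Multiply and divide by the conjugate √(t^2 + 8*t - 7) + t.
That gives (8t - 7) / (√(t^2 + 8*t - 7) + t).
Divide numerator and denominator by t: the limit is 8/(2·1) = 4.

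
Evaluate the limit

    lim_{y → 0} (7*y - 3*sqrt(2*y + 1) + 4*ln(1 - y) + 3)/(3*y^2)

Substitution gives 0/0 (the numerator vanishes to order 2).
Expand each term to order y^2: the coefficient of y^2 in 4·ln(1 - y) is -2 and in -3·√(1 + 2y) is 3/2.
Lower-order terms cancel with the polynomial part, so the numerator is (-1/2)·y^2 + o(y^2), and the limit is (-1/2)/(3) = -1/6.

-1/6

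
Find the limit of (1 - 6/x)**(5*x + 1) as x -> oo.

Write it as [(1 - 6/x)^x]^(5) · (1 - 6/x)^(1). The bracketed term tends to e^(-6) and the second factor to 1, so the limit is e^(-30).

e^(-30)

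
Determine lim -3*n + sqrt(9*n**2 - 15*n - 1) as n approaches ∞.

-5/2

This has the form ∞ − ∞. Multiply and divide by the conjugate √(9*n^2 - 15*n - 1) + 3n.
That gives (-15n - 1) / (√(9*n^2 - 15*n - 1) + 3n).
Divide numerator and denominator by n: the limit is -15/(2·3) = -5/2.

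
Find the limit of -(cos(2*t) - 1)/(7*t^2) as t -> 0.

Direct substitution gives 0/0.
Apply L'Hôpital: lim (-2*sin(2*t))/(-14*t), still 0/0.
After 2 applications of L'Hôpital's rule the quotient is (-4*cos(2*t))/(-14); substituting t = 0 gives 2/7.

2/7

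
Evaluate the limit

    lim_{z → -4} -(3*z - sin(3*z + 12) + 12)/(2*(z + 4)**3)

Direct substitution gives 0/0.
Apply L'Hôpital: lim (3 - 3*cos(3*z + 12))/(-6*(z + 4)^2), still 0/0.
Apply L'Hôpital: lim (9*sin(3*z + 12))/(-12*z - 48), still 0/0.
After 3 applications of L'Hôpital's rule the quotient is (27*cos(3*z + 12))/(-12); substituting z = -4 gives -9/4.

-9/4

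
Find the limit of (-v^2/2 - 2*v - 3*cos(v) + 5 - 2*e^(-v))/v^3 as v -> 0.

Substitution gives 0/0 (the numerator vanishes to order 3).
Expand each term to order v^3: the coefficient of v^3 in -3·cos(v) is 0 and in -2·e^(-v) is 1/3.
Lower-order terms cancel with the polynomial part, so the numerator is (1/3)·v^3 + o(v^3), and the limit is (1/3)/(1) = 1/3.

1/3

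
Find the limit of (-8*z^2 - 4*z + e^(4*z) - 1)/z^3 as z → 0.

Direct substitution gives 0/0.
Apply L'Hôpital: lim (-16*z + 4*e^(4*z) - 4)/(3*z^2), still 0/0.
Apply L'Hôpital: lim (16*e^(4*z) - 16)/(6*z), still 0/0.
After 3 applications of L'Hôpital's rule the quotient is (64*e^(4*z))/(6); substituting z = 0 gives 32/3.

32/3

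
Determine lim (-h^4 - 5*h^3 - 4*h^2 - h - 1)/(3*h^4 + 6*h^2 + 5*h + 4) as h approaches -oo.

Numerator and denominator both have degree 4.
Dividing every term by h^4, all lower-order terms vanish and the limit is the ratio of leading coefficients, -1/(3) = -1/3.

-1/3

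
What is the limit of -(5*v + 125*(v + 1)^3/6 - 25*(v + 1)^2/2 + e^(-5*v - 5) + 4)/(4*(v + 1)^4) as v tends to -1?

Direct substitution gives 0/0.
Apply L'Hôpital: lim (-25*v + 125*(v + 1)^2/2 - 5*e^(-5*v - 5) - 20)/(-16*(v + 1)^3), still 0/0.
Apply L'Hôpital: lim (125*v + 25*e^(-5*v - 5) + 100)/(-48*(v + 1)^2), still 0/0.
Apply L'Hôpital: lim (125 - 125*e^(-5*v - 5))/(-96*v - 96), still 0/0.
After 4 applications of L'Hôpital's rule the quotient is (625*e^(-5*v - 5))/(-96); substituting v = -1 gives -625/96.

-625/96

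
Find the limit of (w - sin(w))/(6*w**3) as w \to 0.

1/36

Direct substitution gives 0/0.
Apply L'Hôpital: lim (1 - cos(w))/(18*w^2), still 0/0.
Apply L'Hôpital: lim (sin(w))/(36*w), still 0/0.
After 3 applications of L'Hôpital's rule the quotient is (cos(w))/(36); substituting w = 0 gives 1/36.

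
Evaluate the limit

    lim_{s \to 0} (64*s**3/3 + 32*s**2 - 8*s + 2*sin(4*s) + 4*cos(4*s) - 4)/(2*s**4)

Substitution gives 0/0; apply L'Hôpital's rule 4 times.
After differentiating numerator and denominator 4 times the quotient is (512*sin(4*s) + 1024*cos(4*s))/(48); at s = 0 this is 64/3.

64/3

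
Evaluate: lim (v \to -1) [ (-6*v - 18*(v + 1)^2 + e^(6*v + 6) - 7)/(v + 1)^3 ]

Direct substitution gives 0/0.
Apply L'Hôpital: lim (-36*v + 6*e^(6*v + 6) - 42)/(3*(v + 1)^2), still 0/0.
Apply L'Hôpital: lim (36*e^(6*v + 6) - 36)/(6*v + 6), still 0/0.
After 3 applications of L'Hôpital's rule the quotient is (216*e^(6*v + 6))/(6); substituting v = -1 gives 36.

36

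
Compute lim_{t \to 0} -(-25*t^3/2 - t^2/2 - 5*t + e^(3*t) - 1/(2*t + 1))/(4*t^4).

Substitution gives 0/0 (the numerator vanishes to order 4).
Expand each term to order t^4: the coefficient of t^4 in e^(3t) is 27/8 and in −1/(1 + 2t) is -16.
Lower-order terms cancel with the polynomial part, so the numerator is (-101/8)·t^4 + o(t^4), and the limit is (-101/8)/(-4) = 101/32.

101/32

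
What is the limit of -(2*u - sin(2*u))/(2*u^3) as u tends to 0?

Direct substitution gives 0/0.
Apply L'Hôpital: lim (2 - 2*cos(2*u))/(-6*u^2), still 0/0.
Apply L'Hôpital: lim (4*sin(2*u))/(-12*u), still 0/0.
After 3 applications of L'Hôpital's rule the quotient is (8*cos(2*u))/(-12); substituting u = 0 gives -2/3.

-2/3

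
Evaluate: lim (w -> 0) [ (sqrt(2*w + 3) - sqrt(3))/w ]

A 0/0 form; rationalise with √(3 + 2w) + √3. This collapses the numerator to 2w, leaving 2/(√(3 + 2w) + √3) → 2/(2√3) = √(3)/3.

√(3)/3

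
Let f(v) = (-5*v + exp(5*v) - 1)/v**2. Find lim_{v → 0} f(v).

25/2

Direct substitution gives 0/0.
Apply L'Hôpital: lim (5*e^(5*v) - 5)/(2*v), still 0/0.
After 2 applications of L'Hôpital's rule the quotient is (25*e^(5*v))/(2); substituting v = 0 gives 25/2.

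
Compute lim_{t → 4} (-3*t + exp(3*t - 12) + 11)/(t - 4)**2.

9/2

Direct substitution gives 0/0.
Apply L'Hôpital: lim (3*e^(3*t - 12) - 3)/(2*t - 8), still 0/0.
After 2 applications of L'Hôpital's rule the quotient is (9*e^(3*t - 12))/(2); substituting t = 4 gives 9/2.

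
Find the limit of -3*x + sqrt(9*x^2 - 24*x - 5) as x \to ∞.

-4

An ∞ − ∞ form. Rationalising with the conjugate, the difference becomes (-24x - 5) / (√(9*x^2 - 24*x - 5) + 3x).
For large x the denominator behaves like 2·3x, so the quotient tends to -24/6 = -4.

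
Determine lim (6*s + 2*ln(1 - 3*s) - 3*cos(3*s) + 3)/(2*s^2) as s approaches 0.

Substitution gives 0/0 (the numerator vanishes to order 2).
Expand each term to order s^2: the coefficient of s^2 in -3·cos(3s) is 27/2 and in 2·ln(1 - 3s) is -9.
Lower-order terms cancel with the polynomial part, so the numerator is (9/2)·s^2 + o(s^2), and the limit is (9/2)/(2) = 9/4.

9/4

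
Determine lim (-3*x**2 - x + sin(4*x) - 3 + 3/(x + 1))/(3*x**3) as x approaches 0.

Substitution gives 0/0 (the numerator vanishes to order 3).
Expand each term to order x^3: the coefficient of x^3 in 3·1/(1 + x) is -3 and in sin(4x) is -32/3.
Lower-order terms cancel with the polynomial part, so the numerator is (-41/3)·x^3 + o(x^3), and the limit is (-41/3)/(3) = -41/9.

-41/9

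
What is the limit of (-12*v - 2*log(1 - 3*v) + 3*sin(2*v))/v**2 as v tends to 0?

Substitution gives 0/0 (the numerator vanishes to order 2).
Expand each term to order v^2: the coefficient of v^2 in 3·sin(2v) is 0 and in -2·ln(1 - 3v) is 9.
Lower-order terms cancel with the polynomial part, so the numerator is (9)·v^2 + o(v^2), and the limit is (9)/(1) = 9.

9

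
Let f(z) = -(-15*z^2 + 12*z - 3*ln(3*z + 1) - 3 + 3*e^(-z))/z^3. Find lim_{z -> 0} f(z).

Substitution gives 0/0 (the numerator vanishes to order 3).
Expand each term to order z^3: the coefficient of z^3 in -3·ln(1 + 3z) is -27 and in 3·e^(-z) is -1/2.
Lower-order terms cancel with the polynomial part, so the numerator is (-55/2)·z^3 + o(z^3), and the limit is (-55/2)/(-1) = 55/2.

55/2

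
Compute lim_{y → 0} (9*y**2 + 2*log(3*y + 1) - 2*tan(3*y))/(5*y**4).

Substitution gives 0/0 (the numerator vanishes to order 4).
Expand each term to order y^4: the coefficient of y^4 in -2·tan(3y) is 0 and in 2·ln(1 + 3y) is -81/2.
Lower-order terms cancel with the polynomial part, so the numerator is (-81/2)·y^4 + o(y^4), and the limit is (-81/2)/(5) = -81/10.

-81/10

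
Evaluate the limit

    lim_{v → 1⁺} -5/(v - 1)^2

-∞

As v → 1⁺, (v - 1) → 0⁺, so (v - 1)^2 → 0⁺ and -5/(v - 1)^2 → -∞.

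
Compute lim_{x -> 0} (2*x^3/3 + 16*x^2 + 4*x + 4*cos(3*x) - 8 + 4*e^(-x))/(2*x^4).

41/6

Substitution gives 0/0; apply L'Hôpital's rule 4 times.
After differentiating numerator and denominator 4 times the quotient is (324*cos(3*x) + 4*e^(-x))/(48); at x = 0 this is 41/6.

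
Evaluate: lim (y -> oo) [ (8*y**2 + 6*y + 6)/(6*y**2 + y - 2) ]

Numerator and denominator both have degree 2.
Dividing every term by y^2, all lower-order terms vanish and the limit is the ratio of leading coefficients, 8/(6) = 4/3.

4/3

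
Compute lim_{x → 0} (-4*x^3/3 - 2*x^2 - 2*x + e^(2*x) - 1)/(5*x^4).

2/15

Direct substitution gives 0/0.
Apply L'Hôpital: lim (-4*x^2 - 4*x + 2*e^(2*x) - 2)/(20*x^3), still 0/0.
Apply L'Hôpital: lim (-8*x + 4*e^(2*x) - 4)/(60*x^2), still 0/0.
Apply L'Hôpital: lim (8*e^(2*x) - 8)/(120*x), still 0/0.
After 4 applications of L'Hôpital's rule the quotient is (16*e^(2*x))/(120); substituting x = 0 gives 2/15.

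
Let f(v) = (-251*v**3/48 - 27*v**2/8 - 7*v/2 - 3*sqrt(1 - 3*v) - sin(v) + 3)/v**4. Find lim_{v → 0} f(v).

1215/128

Substitution gives 0/0; apply L'Hôpital's rule 4 times.
After differentiating numerator and denominator 4 times the quotient is (-sin(v) + 3645/(16*(1 - 3*v)^(7/2)))/(24); at v = 0 this is 1215/128.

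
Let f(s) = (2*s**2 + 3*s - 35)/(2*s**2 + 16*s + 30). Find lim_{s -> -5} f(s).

17/4

Direct substitution gives 0/0, so factor. Both numerator and denominator have (s + 5) as a factor.
After cancelling, the expression reduces to (2*s - 7)/(2*s + 6).
Substituting s = -5 gives 17/4.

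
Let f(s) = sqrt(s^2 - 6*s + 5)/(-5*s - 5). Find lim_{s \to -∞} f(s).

For large |s|, √(s^2 - 6*s + 5) ≈ √1·|s| and the denominator ≈ -5s.
Since s → −∞, |s| = −s, giving −√1/(-5) = 1/5.

1/5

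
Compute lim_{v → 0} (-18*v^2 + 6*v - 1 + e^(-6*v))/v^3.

-36

Direct substitution gives 0/0.
Apply L'Hôpital: lim (-36*v + 6 - 6*e^(-6*v))/(3*v^2), still 0/0.
Apply L'Hôpital: lim (-36 + 36*e^(-6*v))/(6*v), still 0/0.
After 3 applications of L'Hôpital's rule the quotient is (-216*e^(-6*v))/(6); substituting v = 0 gives -36.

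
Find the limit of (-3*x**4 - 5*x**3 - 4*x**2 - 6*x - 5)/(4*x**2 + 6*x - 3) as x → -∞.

The numerator has higher degree (4 > 2); the quotient behaves like (-3/(4))·x^2 for large |x|.
As x → −∞ this diverges to -∞.

-∞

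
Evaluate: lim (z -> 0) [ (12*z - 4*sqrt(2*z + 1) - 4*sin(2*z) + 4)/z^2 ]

2

Substitution gives 0/0; apply L'Hôpital's rule 2 times.
After differentiating numerator and denominator 2 times the quotient is (16*sin(2*z) + 4/(2*z + 1)^(3/2))/(2); at z = 0 this is 2.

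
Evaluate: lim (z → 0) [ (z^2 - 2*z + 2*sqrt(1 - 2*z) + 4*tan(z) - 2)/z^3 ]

1/3

Substitution gives 0/0 (the numerator vanishes to order 3).
Expand each term to order z^3: the coefficient of z^3 in 2·√(1 - 2z) is -1 and in 4·tan(z) is 4/3.
Lower-order terms cancel with the polynomial part, so the numerator is (1/3)·z^3 + o(z^3), and the limit is (1/3)/(1) = 1/3.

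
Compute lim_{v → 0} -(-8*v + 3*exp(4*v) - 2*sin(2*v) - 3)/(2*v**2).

-12

Substitution gives 0/0; apply L'Hôpital's rule 2 times.
After differentiating numerator and denominator 2 times the quotient is (48*e^(4*v) + 8*sin(2*v))/(-4); at v = 0 this is -12.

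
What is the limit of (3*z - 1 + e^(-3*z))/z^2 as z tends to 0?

9/2

Direct substitution gives 0/0.
Apply L'Hôpital: lim (3 - 3*e^(-3*z))/(2*z), still 0/0.
After 2 applications of L'Hôpital's rule the quotient is (9*e^(-3*z))/(2); substituting z = 0 gives 9/2.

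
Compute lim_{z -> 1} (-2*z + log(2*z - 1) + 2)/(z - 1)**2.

-2

Direct substitution gives 0/0.
Apply L'Hôpital: lim (-2 + 2/(2*z - 1))/(2*z - 2), still 0/0.
After 2 applications of L'Hôpital's rule the quotient is (-4/(2*z - 1)^2)/(2); substituting z = 1 gives -2.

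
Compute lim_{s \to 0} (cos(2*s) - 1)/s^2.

-2

Direct substitution gives 0/0.
Apply L'Hôpital: lim (-2*sin(2*s))/(2*s), still 0/0.
After 2 applications of L'Hôpital's rule the quotient is (-4*cos(2*s))/(2); substituting s = 0 gives -2.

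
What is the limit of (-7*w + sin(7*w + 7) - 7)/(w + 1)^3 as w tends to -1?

Direct substitution gives 0/0.
Apply L'Hôpital: lim (7*cos(7*w + 7) - 7)/(3*(w + 1)^2), still 0/0.
Apply L'Hôpital: lim (-49*sin(7*w + 7))/(6*w + 6), still 0/0.
After 3 applications of L'Hôpital's rule the quotient is (-343*cos(7*w + 7))/(6); substituting w = -1 gives -343/6.

-343/6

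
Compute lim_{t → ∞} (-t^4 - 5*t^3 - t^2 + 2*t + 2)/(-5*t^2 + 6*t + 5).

∞

The numerator has higher degree (4 > 2); the quotient behaves like (-1/(-5))·t^2 for large |t|.
As t → +∞ this diverges to ∞.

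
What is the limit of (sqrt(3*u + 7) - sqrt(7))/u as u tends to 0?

Substitution gives 0/0. Multiply numerator and denominator by the conjugate √(7 + 3u) + √7.
The numerator becomes (7 + 3u) − 7 = 3u, so the expression simplifies to 3/(√(7 + 3u) + √7).
Letting u → 0 gives 3/(2√7) = 3*√(7)/14.

3*√(7)/14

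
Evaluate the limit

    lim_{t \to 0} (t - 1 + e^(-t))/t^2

1/2

Direct substitution gives 0/0.
Apply L'Hôpital: lim (1 - e^(-t))/(2*t), still 0/0.
After 2 applications of L'Hôpital's rule the quotient is (e^(-t))/(2); substituting t = 0 gives 1/2.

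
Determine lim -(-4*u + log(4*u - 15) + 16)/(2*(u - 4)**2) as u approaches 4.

Direct substitution gives 0/0.
Apply L'Hôpital: lim (-4 + 4/(4*u - 15))/(16 - 4*u), still 0/0.
After 2 applications of L'Hôpital's rule the quotient is (-16/(4*u - 15)^2)/(-4); substituting u = 4 gives 4.

4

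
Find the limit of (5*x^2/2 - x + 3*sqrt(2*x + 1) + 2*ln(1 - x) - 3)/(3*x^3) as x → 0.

Substitution gives 0/0; apply L'Hôpital's rule 3 times.
After differentiating numerator and denominator 3 times the quotient is (9/(2*x + 1)^(5/2) + 4/(x - 1)^3)/(18); at x = 0 this is 5/18.

5/18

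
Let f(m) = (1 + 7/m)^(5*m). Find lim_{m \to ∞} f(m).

The base → 1 and the exponent → ∞: a 1^∞ form.
Take logarithms: (5m)·ln(1 + 7/m). Since ln(1+u) ~ u for small u, this behaves like (5m)·(7/m) → 35.
So the limit is e^(35).

e^(35)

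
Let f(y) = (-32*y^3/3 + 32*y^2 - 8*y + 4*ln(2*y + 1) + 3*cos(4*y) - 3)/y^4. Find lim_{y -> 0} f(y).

Substitution gives 0/0; apply L'Hôpital's rule 4 times.
After differentiating numerator and denominator 4 times the quotient is (768*cos(4*y) - 384/(2*y + 1)^4)/(24); at y = 0 this is 16.

16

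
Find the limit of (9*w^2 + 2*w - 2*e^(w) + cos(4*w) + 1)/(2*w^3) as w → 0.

Substitution gives 0/0 (the numerator vanishes to order 3).
Expand each term to order w^3: the coefficient of w^3 in cos(4w) is 0 and in -2·e^(w) is -1/3.
Lower-order terms cancel with the polynomial part, so the numerator is (-1/3)·w^3 + o(w^3), and the limit is (-1/3)/(2) = -1/6.

-1/6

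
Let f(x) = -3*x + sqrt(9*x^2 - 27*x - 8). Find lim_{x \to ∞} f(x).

An ∞ − ∞ form. Rationalising with the conjugate, the difference becomes (-27x - 8) / (√(9*x^2 - 27*x - 8) + 3x).
For large x the denominator behaves like 2·3x, so the quotient tends to -27/6 = -9/2.

-9/2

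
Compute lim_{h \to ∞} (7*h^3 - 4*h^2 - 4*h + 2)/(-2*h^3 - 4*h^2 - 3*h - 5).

Numerator and denominator both have degree 3.
Dividing every term by h^3, all lower-order terms vanish and the limit is the ratio of leading coefficients, 7/(-2) = -7/2.

-7/2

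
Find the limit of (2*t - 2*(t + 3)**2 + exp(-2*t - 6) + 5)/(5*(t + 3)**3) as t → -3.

-4/15

Direct substitution gives 0/0.
Apply L'Hôpital: lim (-4*t - 2*e^(-2*t - 6) - 10)/(15*(t + 3)^2), still 0/0.
Apply L'Hôpital: lim (4*e^(-2*t - 6) - 4)/(30*t + 90), still 0/0.
After 3 applications of L'Hôpital's rule the quotient is (-8*e^(-2*t - 6))/(30); substituting t = -3 gives -4/15.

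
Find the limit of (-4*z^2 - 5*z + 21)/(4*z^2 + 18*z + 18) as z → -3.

-19/6

Since z = -3 makes numerator and denominator zero, (z + 3) divides both.
Cancelling it gives (7 - 4*z)/(4*z + 6); now plug in z = -3 to get -19/6.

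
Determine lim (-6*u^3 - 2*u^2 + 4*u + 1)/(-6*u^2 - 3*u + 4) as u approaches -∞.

-∞

The numerator has higher degree (3 > 2); the quotient behaves like (-6/(-6))·u^1 for large |u|.
As u → −∞ this diverges to -∞.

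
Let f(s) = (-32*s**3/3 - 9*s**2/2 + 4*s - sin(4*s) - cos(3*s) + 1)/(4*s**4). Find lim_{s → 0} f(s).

-27/32

Substitution gives 0/0 (the numerator vanishes to order 4).
Expand each term to order s^4: the coefficient of s^4 in −sin(4s) is 0 and in −cos(3s) is -27/8.
Lower-order terms cancel with the polynomial part, so the numerator is (-27/8)·s^4 + o(s^4), and the limit is (-27/8)/(4) = -27/32.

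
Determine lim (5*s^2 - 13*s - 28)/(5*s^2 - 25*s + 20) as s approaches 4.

9/5

Since s = 4 makes numerator and denominator zero, (s - 4) divides both.
Cancelling it gives (5*s + 7)/(5*s - 5); now plug in s = 4 to get 9/5.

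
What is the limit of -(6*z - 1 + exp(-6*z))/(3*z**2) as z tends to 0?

Direct substitution gives 0/0.
Apply L'Hôpital: lim (6 - 6*e^(-6*z))/(-6*z), still 0/0.
After 2 applications of L'Hôpital's rule the quotient is (36*e^(-6*z))/(-6); substituting z = 0 gives -6.

-6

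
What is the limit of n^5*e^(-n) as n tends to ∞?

Write as n^5/e^{1n}, an ∞/∞ form.
Exponential growth dominates any polynomial, so repeated L'Hôpital (or the standard result) gives 0.

0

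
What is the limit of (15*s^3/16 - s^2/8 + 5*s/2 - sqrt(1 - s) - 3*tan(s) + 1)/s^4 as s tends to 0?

Substitution gives 0/0; apply L'Hôpital's rule 4 times.
After differentiating numerator and denominator 4 times the quotient is (24*tan(s)/cos(s)^2 - 72*tan(s)/cos(s)^4 + 15/(16*(1 - s)^(7/2)))/(24); at s = 0 this is 5/128.

5/128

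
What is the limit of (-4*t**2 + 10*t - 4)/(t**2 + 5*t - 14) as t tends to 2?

-2/3

Direct substitution gives 0/0, so factor. Both numerator and denominator have (t - 2) as a factor.
After cancelling, the expression reduces to (2 - 4*t)/(t + 7).
Substituting t = 2 gives -2/3.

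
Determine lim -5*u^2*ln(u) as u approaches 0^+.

0

This is a 0·(−∞) form. Rewrite as -5·ln(u) / u^(−2) and apply L'Hôpital:
the derivative quotient is -5·(1/u) / (−2·u^(−3)) = (5/2)·u^2 → 0.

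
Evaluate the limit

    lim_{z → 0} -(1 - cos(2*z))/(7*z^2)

-2/7

Substitution gives 0/0.
Use (1 − cos u)/u² → 1/2 with u = 2z: the limit is 2²/(2·(-7)) = -2/7.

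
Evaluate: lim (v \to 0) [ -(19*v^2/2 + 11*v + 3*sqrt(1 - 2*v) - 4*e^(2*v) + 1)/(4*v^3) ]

41/24

Substitution gives 0/0; apply L'Hôpital's rule 3 times.
After differentiating numerator and denominator 3 times the quotient is (-32*e^(2*v) - 9/(1 - 2*v)^(5/2))/(-24); at v = 0 this is 41/24.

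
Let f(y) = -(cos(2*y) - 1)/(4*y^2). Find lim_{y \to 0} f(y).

1/2

Direct substitution gives 0/0.
Apply L'Hôpital: lim (-2*sin(2*y))/(-8*y), still 0/0.
After 2 applications of L'Hôpital's rule the quotient is (-4*cos(2*y))/(-8); substituting y = 0 gives 1/2.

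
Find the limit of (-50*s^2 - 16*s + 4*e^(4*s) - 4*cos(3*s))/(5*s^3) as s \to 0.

128/15

Substitution gives 0/0; apply L'Hôpital's rule 3 times.
After differentiating numerator and denominator 3 times the quotient is (256*e^(4*s) - 108*sin(3*s))/(30); at s = 0 this is 128/15.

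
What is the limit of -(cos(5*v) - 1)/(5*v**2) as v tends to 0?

Direct substitution gives 0/0.
Apply L'Hôpital: lim (-5*sin(5*v))/(-10*v), still 0/0.
After 2 applications of L'Hôpital's rule the quotient is (-25*cos(5*v))/(-10); substituting v = 0 gives 5/2.

5/2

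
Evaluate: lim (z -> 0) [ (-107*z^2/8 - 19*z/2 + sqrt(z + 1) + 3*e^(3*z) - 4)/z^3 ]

Substitution gives 0/0; apply L'Hôpital's rule 3 times.
After differentiating numerator and denominator 3 times the quotient is (81*e^(3*z) + 3/(8*(z + 1)^(5/2)))/(6); at z = 0 this is 217/16.

217/16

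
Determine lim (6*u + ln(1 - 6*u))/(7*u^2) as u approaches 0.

Direct substitution gives 0/0.
Apply L'Hôpital: lim (6 - 6/(1 - 6*u))/(14*u), still 0/0.
After 2 applications of L'Hôpital's rule the quotient is (-36/(1 - 6*u)^2)/(14); substituting u = 0 gives -18/7.

-18/7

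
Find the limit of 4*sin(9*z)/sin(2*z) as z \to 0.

Substitution gives 0/0.
Divide numerator and denominator by z: sin(9z)/z → 9 and sin(2z)/z → 2, so the limit is 4·9/2 = 18.

18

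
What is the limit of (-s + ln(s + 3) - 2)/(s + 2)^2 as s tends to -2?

-1/2

Direct substitution gives 0/0.
Apply L'Hôpital: lim (-1 + 1/(s + 3))/(2*s + 4), still 0/0.
After 2 applications of L'Hôpital's rule the quotient is (-1/(s + 3)^2)/(2); substituting s = -2 gives -1/2.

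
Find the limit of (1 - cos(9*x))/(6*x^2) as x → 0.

Substitution gives 0/0.
Use (1 − cos u)/u² → 1/2 with u = 9x: the limit is 9²/(2·6) = 27/4.

27/4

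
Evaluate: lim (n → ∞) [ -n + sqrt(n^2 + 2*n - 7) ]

This has the form ∞ − ∞. Multiply and divide by the conjugate √(n^2 + 2*n - 7) + n.
That gives (2n - 7) / (√(n^2 + 2*n - 7) + n).
Divide numerator and denominator by n: the limit is 2/(2·1) = 1.

1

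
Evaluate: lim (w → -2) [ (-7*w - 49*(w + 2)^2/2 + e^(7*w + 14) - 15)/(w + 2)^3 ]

Direct substitution gives 0/0.
Apply L'Hôpital: lim (-49*w + 7*e^(7*w + 14) - 105)/(3*(w + 2)^2), still 0/0.
Apply L'Hôpital: lim (49*e^(7*w + 14) - 49)/(6*w + 12), still 0/0.
After 3 applications of L'Hôpital's rule the quotient is (343*e^(7*w + 14))/(6); substituting w = -2 gives 343/6.

343/6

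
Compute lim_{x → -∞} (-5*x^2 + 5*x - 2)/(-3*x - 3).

The numerator has higher degree (2 > 1); the quotient behaves like (-5/(-3))·x^1 for large |x|.
As x → −∞ this diverges to -∞.

-∞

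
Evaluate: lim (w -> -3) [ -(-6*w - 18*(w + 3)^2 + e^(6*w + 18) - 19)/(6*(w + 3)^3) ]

Direct substitution gives 0/0.
Apply L'Hôpital: lim (-36*w + 6*e^(6*w + 18) - 114)/(-18*(w + 3)^2), still 0/0.
Apply L'Hôpital: lim (36*e^(6*w + 18) - 36)/(-36*w - 108), still 0/0.
After 3 applications of L'Hôpital's rule the quotient is (216*e^(6*w + 18))/(-36); substituting w = -3 gives -6.

-6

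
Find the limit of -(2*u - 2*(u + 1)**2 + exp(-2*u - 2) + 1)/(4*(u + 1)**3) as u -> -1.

1/3

Direct substitution gives 0/0.
Apply L'Hôpital: lim (-4*u - 2*e^(-2*u - 2) - 2)/(-12*(u + 1)^2), still 0/0.
Apply L'Hôpital: lim (4*e^(-2*u - 2) - 4)/(-24*u - 24), still 0/0.
After 3 applications of L'Hôpital's rule the quotient is (-8*e^(-2*u - 2))/(-24); substituting u = -1 gives 1/3.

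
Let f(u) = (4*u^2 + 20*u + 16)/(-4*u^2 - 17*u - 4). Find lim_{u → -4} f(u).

-4/5

Direct substitution gives 0/0, so factor. Both numerator and denominator have (u + 4) as a factor.
After cancelling, the expression reduces to (4*u + 4)/(-4*u - 1).
Substituting u = -4 gives -4/5.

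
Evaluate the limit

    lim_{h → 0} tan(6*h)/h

6

Substitution gives 0/0.
Since tan(u)/u → 1 as u → 0, tan(6h)/(6h) → 1 and the limit is 6.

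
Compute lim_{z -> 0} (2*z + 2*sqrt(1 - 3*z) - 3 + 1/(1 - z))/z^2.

Substitution gives 0/0; apply L'Hôpital's rule 2 times.
After differentiating numerator and denominator 2 times the quotient is (-2/(z - 1)^3 - 9/(2*(1 - 3*z)^(3/2)))/(2); at z = 0 this is -5/4.

-5/4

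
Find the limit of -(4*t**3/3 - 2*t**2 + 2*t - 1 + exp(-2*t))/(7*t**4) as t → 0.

-2/21

Direct substitution gives 0/0.
Apply L'Hôpital: lim (4*t^2 - 4*t + 2 - 2*e^(-2*t))/(-28*t^3), still 0/0.
Apply L'Hôpital: lim (8*t - 4 + 4*e^(-2*t))/(-84*t^2), still 0/0.
Apply L'Hôpital: lim (8 - 8*e^(-2*t))/(-168*t), still 0/0.
After 4 applications of L'Hôpital's rule the quotient is (16*e^(-2*t))/(-168); substituting t = 0 gives -2/21.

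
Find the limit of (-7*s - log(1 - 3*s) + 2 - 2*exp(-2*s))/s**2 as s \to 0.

Substitution gives 0/0 (the numerator vanishes to order 2).
Expand each term to order s^2: the coefficient of s^2 in −ln(1 - 3s) is 9/2 and in -2·e^(-2s) is -4.
Lower-order terms cancel with the polynomial part, so the numerator is (1/2)·s^2 + o(s^2), and the limit is (1/2)/(1) = 1/2.

1/2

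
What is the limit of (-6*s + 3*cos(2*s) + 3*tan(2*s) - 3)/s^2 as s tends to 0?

-6

Substitution gives 0/0; apply L'Hôpital's rule 2 times.
After differentiating numerator and denominator 2 times the quotient is (-12*cos(2*s) + 24*tan(2*s)/cos(2*s)^2)/(2); at s = 0 this is -6.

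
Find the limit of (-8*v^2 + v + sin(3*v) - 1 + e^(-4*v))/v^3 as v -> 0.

Substitution gives 0/0 (the numerator vanishes to order 3).
Expand each term to order v^3: the coefficient of v^3 in e^(-4v) is -32/3 and in sin(3v) is -9/2.
Lower-order terms cancel with the polynomial part, so the numerator is (-91/6)·v^3 + o(v^3), and the limit is (-91/6)/(1) = -91/6.

-91/6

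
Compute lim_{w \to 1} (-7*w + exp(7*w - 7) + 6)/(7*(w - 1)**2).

Direct substitution gives 0/0.
Apply L'Hôpital: lim (7*e^(7*w - 7) - 7)/(14*w - 14), still 0/0.
After 2 applications of L'Hôpital's rule the quotient is (49*e^(7*w - 7))/(14); substituting w = 1 gives 7/2.

7/2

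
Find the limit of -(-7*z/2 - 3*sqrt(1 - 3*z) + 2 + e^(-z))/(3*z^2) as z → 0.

Substitution gives 0/0 (the numerator vanishes to order 2).
Expand each term to order z^2: the coefficient of z^2 in -3·√(1 - 3z) is 27/8 and in e^(-z) is 1/2.
Lower-order terms cancel with the polynomial part, so the numerator is (31/8)·z^2 + o(z^2), and the limit is (31/8)/(-3) = -31/24.

-31/24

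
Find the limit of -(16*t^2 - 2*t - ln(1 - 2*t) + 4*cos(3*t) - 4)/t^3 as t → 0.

-8/3

Substitution gives 0/0 (the numerator vanishes to order 3).
Expand each term to order t^3: the coefficient of t^3 in −ln(1 - 2t) is 8/3 and in 4·cos(3t) is 0.
Lower-order terms cancel with the polynomial part, so the numerator is (8/3)·t^3 + o(t^3), and the limit is (8/3)/(-1) = -8/3.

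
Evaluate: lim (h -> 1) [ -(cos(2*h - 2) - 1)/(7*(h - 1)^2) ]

Direct substitution gives 0/0.
Apply L'Hôpital: lim (-2*sin(2*h - 2))/(14 - 14*h), still 0/0.
After 2 applications of L'Hôpital's rule the quotient is (-4*cos(2*h - 2))/(-14); substituting h = 1 gives 2/7.

2/7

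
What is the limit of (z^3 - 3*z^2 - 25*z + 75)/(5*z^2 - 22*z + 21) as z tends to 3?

-2

At z = 3 both the top and bottom vanish — a removable singularity. Factoring out (z - 3) from each leaves (z^2 - 25)/(5*z - 7), which at z = 3 equals -2.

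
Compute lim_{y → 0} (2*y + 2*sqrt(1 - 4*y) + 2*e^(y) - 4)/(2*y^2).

Substitution gives 0/0 (the numerator vanishes to order 2).
Expand each term to order y^2: the coefficient of y^2 in 2·e^(y) is 1 and in 2·√(1 - 4y) is -4.
Lower-order terms cancel with the polynomial part, so the numerator is (-3)·y^2 + o(y^2), and the limit is (-3)/(2) = -3/2.

-3/2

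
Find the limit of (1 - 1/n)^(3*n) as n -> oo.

e^(-3)

Write it as [(1 - 1/n)^n]^(3) · (1 - 1/n)^(0). The bracketed term tends to e^(-1) and the second factor to 1, so the limit is e^(-3).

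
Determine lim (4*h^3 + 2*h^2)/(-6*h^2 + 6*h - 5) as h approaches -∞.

∞

The numerator has higher degree (3 > 2); the quotient behaves like (4/(-6))·h^1 for large |h|.
As h → −∞ this diverges to ∞.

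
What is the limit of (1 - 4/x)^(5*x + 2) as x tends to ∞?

e^(-20)

Let L be the limit and take ln: ln L = lim (5x + 2)·ln(1 - 4/x) = lim (5x + 2)·(-4/x + O(1/x²)) = -20.
Hence L = e^(-20).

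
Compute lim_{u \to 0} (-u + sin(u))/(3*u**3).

Direct substitution gives 0/0.
Apply L'Hôpital: lim (cos(u) - 1)/(9*u^2), still 0/0.
Apply L'Hôpital: lim (-sin(u))/(18*u), still 0/0.
After 3 applications of L'Hôpital's rule the quotient is (-cos(u))/(18); substituting u = 0 gives -1/18.

-1/18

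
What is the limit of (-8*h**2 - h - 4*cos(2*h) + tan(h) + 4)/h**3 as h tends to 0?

1/3

Substitution gives 0/0 (the numerator vanishes to order 3).
Expand each term to order h^3: the coefficient of h^3 in tan(h) is 1/3 and in -4·cos(2h) is 0.
Lower-order terms cancel with the polynomial part, so the numerator is (1/3)·h^3 + o(h^3), and the limit is (1/3)/(1) = 1/3.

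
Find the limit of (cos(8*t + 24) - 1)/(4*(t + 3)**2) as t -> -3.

-8

Direct substitution gives 0/0.
Apply L'Hôpital: lim (-8*sin(8*t + 24))/(8*t + 24), still 0/0.
After 2 applications of L'Hôpital's rule the quotient is (-64*cos(8*t + 24))/(8); substituting t = -3 gives -8.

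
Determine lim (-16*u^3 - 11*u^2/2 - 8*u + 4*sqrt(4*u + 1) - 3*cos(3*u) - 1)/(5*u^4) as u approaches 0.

Substitution gives 0/0 (the numerator vanishes to order 4).
Expand each term to order u^4: the coefficient of u^4 in -3·cos(3u) is -81/8 and in 4·√(1 + 4u) is -40.
Lower-order terms cancel with the polynomial part, so the numerator is (-401/8)·u^4 + o(u^4), and the limit is (-401/8)/(5) = -401/40.

-401/40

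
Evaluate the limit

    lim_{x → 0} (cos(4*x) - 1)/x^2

-8

Direct substitution gives 0/0.
Apply L'Hôpital: lim (-4*sin(4*x))/(2*x), still 0/0.
After 2 applications of L'Hôpital's rule the quotient is (-16*cos(4*x))/(2); substituting x = 0 gives -8.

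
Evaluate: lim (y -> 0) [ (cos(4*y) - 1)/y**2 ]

Direct substitution gives 0/0.
Apply L'Hôpital: lim (-4*sin(4*y))/(2*y), still 0/0.
After 2 applications of L'Hôpital's rule the quotient is (-16*cos(4*y))/(2); substituting y = 0 gives -8.

-8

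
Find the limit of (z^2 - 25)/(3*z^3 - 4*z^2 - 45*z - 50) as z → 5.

Direct substitution gives 0/0, so factor. Both numerator and denominator have (z - 5) as a factor.
After cancelling, the expression reduces to (z + 5)/(3*z^2 + 11*z + 10).
Substituting z = 5 gives 1/14.

1/14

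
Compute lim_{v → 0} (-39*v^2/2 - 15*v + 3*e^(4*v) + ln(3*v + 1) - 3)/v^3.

41

Substitution gives 0/0; apply L'Hôpital's rule 3 times.
After differentiating numerator and denominator 3 times the quotient is (192*e^(4*v) + 54/(3*v + 1)^3)/(6); at v = 0 this is 41.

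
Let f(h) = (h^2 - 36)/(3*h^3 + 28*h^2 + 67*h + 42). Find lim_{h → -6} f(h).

At h = -6 both the top and bottom vanish — a removable singularity. Factoring out (h + 6) from each leaves (h - 6)/(3*h^2 + 10*h + 7), which at h = -6 equals -12/55.

-12/55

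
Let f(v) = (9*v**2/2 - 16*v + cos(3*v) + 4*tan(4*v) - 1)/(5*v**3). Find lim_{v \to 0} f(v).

Substitution gives 0/0 (the numerator vanishes to order 3).
Expand each term to order v^3: the coefficient of v^3 in cos(3v) is 0 and in 4·tan(4v) is 256/3.
Lower-order terms cancel with the polynomial part, so the numerator is (256/3)·v^3 + o(v^3), and the limit is (256/3)/(5) = 256/15.

256/15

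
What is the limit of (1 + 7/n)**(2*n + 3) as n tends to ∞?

e^(14)

The base → 1 and the exponent → ∞: a 1^∞ form.
Take logarithms: (2n + 3)·ln(1 + 7/n). Since ln(1+u) ~ u for small u, this behaves like (2n)·(7/n) → 14.
So the limit is e^(14).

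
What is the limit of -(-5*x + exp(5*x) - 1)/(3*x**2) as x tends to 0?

Direct substitution gives 0/0.
Apply L'Hôpital: lim (5*e^(5*x) - 5)/(-6*x), still 0/0.
After 2 applications of L'Hôpital's rule the quotient is (25*e^(5*x))/(-6); substituting x = 0 gives -25/6.

-25/6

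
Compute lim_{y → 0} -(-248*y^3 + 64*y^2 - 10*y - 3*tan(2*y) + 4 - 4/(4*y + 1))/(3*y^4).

Substitution gives 0/0 (the numerator vanishes to order 4).
Expand each term to order y^4: the coefficient of y^4 in -3·tan(2y) is 0 and in -4·1/(1 + 4y) is -1024.
Lower-order terms cancel with the polynomial part, so the numerator is (-1024)·y^4 + o(y^4), and the limit is (-1024)/(-3) = 1024/3.

1024/3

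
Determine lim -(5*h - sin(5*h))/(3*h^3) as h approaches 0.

-125/18

Direct substitution gives 0/0.
Apply L'Hôpital: lim (5 - 5*cos(5*h))/(-9*h^2), still 0/0.
Apply L'Hôpital: lim (25*sin(5*h))/(-18*h), still 0/0.
After 3 applications of L'Hôpital's rule the quotient is (125*cos(5*h))/(-18); substituting h = 0 gives -125/18.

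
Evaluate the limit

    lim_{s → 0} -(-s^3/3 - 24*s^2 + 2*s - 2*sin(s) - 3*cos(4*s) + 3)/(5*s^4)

Substitution gives 0/0 (the numerator vanishes to order 4).
Expand each term to order s^4: the coefficient of s^4 in -3·cos(4s) is -32 and in -2·sin(s) is 0.
Lower-order terms cancel with the polynomial part, so the numerator is (-32)·s^4 + o(s^4), and the limit is (-32)/(-5) = 32/5.

32/5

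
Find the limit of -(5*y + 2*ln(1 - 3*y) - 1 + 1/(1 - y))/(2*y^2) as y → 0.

4

Substitution gives 0/0; apply L'Hôpital's rule 2 times.
After differentiating numerator and denominator 2 times the quotient is (-18/(3*y - 1)^2 - 2/(y - 1)^3)/(-4); at y = 0 this is 4.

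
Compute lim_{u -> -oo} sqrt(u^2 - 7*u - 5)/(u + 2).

-1

For large |u|, √(u^2 - 7*u - 5) ≈ √1·|u| and the denominator ≈ u.
Since u → −∞, |u| = −u, giving −√1/(1) = -1.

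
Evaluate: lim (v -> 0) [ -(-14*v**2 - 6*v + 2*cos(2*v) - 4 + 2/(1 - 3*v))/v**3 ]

-54

Substitution gives 0/0; apply L'Hôpital's rule 3 times.
After differentiating numerator and denominator 3 times the quotient is (16*sin(2*v) + 324/(3*v - 1)^4)/(-6); at v = 0 this is -54.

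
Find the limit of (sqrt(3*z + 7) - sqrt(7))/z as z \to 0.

3*√(7)/14

Substitution gives 0/0. Multiply numerator and denominator by the conjugate √(7 + 3z) + √7.
The numerator becomes (7 + 3z) − 7 = 3z, so the expression simplifies to 3/(√(7 + 3z) + √7).
Letting z → 0 gives 3/(2√7) = 3*√(7)/14.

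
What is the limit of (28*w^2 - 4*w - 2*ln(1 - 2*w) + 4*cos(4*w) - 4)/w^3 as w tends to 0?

Substitution gives 0/0; apply L'Hôpital's rule 3 times.
After differentiating numerator and denominator 3 times the quotient is (256*sin(4*w) - 32/(2*w - 1)^3)/(6); at w = 0 this is 16/3.

16/3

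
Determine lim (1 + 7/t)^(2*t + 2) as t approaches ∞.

e^(14)

Write it as [(1 + 7/t)^t]^(2) · (1 + 7/t)^(2). The bracketed term tends to e^(7) and the second factor to 1, so the limit is e^(14).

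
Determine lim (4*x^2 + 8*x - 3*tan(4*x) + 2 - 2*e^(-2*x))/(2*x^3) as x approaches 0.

Substitution gives 0/0 (the numerator vanishes to order 3).
Expand each term to order x^3: the coefficient of x^3 in -3·tan(4x) is -64 and in -2·e^(-2x) is 8/3.
Lower-order terms cancel with the polynomial part, so the numerator is (-184/3)·x^3 + o(x^3), and the limit is (-184/3)/(2) = -92/3.

-92/3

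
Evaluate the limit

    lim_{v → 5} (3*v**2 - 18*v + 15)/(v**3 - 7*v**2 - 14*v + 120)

Direct substitution gives 0/0, so factor. Both numerator and denominator have (v - 5) as a factor.
After cancelling, the expression reduces to (3*v - 3)/(v^2 - 2*v - 24).
Substituting v = 5 gives -4/3.

-4/3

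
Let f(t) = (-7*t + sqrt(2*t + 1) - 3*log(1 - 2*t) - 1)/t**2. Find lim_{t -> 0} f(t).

Substitution gives 0/0 (the numerator vanishes to order 2).
Expand each term to order t^2: the coefficient of t^2 in √(1 + 2t) is -1/2 and in -3·ln(1 - 2t) is 6.
Lower-order terms cancel with the polynomial part, so the numerator is (11/2)·t^2 + o(t^2), and the limit is (11/2)/(1) = 11/2.

11/2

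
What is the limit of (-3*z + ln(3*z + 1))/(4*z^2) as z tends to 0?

Direct substitution gives 0/0.
Apply L'Hôpital: lim (-3 + 3/(3*z + 1))/(8*z), still 0/0.
After 2 applications of L'Hôpital's rule the quotient is (-9/(3*z + 1)^2)/(8); substituting z = 0 gives -9/8.

-9/8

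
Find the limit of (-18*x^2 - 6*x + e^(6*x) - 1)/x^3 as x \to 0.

Direct substitution gives 0/0.
Apply L'Hôpital: lim (-36*x + 6*e^(6*x) - 6)/(3*x^2), still 0/0.
Apply L'Hôpital: lim (36*e^(6*x) - 36)/(6*x), still 0/0.
After 3 applications of L'Hôpital's rule the quotient is (216*e^(6*x))/(6); substituting x = 0 gives 36.

36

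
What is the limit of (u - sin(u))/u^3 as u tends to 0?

1/6

Direct substitution gives 0/0.
Apply L'Hôpital: lim (1 - cos(u))/(3*u^2), still 0/0.
Apply L'Hôpital: lim (sin(u))/(6*u), still 0/0.
After 3 applications of L'Hôpital's rule the quotient is (cos(u))/(6); substituting u = 0 gives 1/6.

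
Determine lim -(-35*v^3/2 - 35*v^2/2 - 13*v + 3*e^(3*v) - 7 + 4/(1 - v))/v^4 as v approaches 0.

Substitution gives 0/0 (the numerator vanishes to order 4).
Expand each term to order v^4: the coefficient of v^4 in 4·1/(1 - v) is 4 and in 3·e^(3v) is 81/8.
Lower-order terms cancel with the polynomial part, so the numerator is (113/8)·v^4 + o(v^4), and the limit is (113/8)/(-1) = -113/8.

-113/8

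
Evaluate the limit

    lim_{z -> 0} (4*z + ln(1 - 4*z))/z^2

Direct substitution gives 0/0.
Apply L'Hôpital: lim (4 - 4/(1 - 4*z))/(2*z), still 0/0.
After 2 applications of L'Hôpital's rule the quotient is (-16/(1 - 4*z)^2)/(2); substituting z = 0 gives -8.

-8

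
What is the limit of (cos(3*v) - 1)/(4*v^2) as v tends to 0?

Direct substitution gives 0/0.
Apply L'Hôpital: lim (-3*sin(3*v))/(8*v), still 0/0.
After 2 applications of L'Hôpital's rule the quotient is (-9*cos(3*v))/(8); substituting v = 0 gives -9/8.

-9/8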